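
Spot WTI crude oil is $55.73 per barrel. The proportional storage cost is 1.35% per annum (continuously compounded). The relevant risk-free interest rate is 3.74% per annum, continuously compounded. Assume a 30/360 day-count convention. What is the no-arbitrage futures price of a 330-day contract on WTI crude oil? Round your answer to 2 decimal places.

$58.39 per barrel

Net carry = r + u − y = 0.0374 + 0.0135 − 0.0000 = 0.0509
F = S·e^((r+u−y)T) = 55.73 · e^(0.0509 × 330/360) = 55.73 · e^0.046658
= 55.73 × 1.047764 = $58.39 per barrel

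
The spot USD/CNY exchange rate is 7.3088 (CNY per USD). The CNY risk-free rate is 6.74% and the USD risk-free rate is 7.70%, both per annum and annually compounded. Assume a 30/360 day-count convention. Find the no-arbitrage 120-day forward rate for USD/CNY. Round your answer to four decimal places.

7.2870

By covered interest parity, F = S · (1+r_CNY)^T / (1+r_USD)^T
= 7.3088 × 1.021980 / 1.025035 = 7.3088 × 0.997020
F = 7.2870 CNY per USD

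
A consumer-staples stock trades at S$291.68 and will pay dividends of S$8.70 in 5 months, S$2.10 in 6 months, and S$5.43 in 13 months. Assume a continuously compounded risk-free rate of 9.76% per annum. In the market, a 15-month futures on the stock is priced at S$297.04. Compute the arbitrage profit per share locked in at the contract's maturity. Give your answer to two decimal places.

PV(dividends) I = 8.70·e^(−0.0976·5/12) + 2.10·e^(−0.0976·6/12) + 5.43·e^(−0.0976·13/12) = 15.2385
Fair futures F* = (S − I)·e^(rT) = (291.68 − 15.2385)·e^0.122000 = 276.4415 × 1.129754 = 312.3109
Market S$297.04 < fair 312.3109: forward underpriced → reverse cash-and-carry (short the stock, invest proceeds at r, pay the dividends, go long the forward).
Profit at T = |F_mkt − F*| = |297.04 − 312.3109| = S$15.27 per share

S$15.27 per share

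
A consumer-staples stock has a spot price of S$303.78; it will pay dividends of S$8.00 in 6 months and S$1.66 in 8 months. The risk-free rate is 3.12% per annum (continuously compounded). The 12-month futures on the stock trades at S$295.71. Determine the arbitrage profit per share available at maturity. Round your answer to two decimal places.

S$7.89 per share

PV(dividends) I = 8.00·e^(−0.0312·6/12) + 1.66·e^(−0.0312·8/12) = 9.5020
Fair futures F* = (S − I)·e^(rT) = (303.78 − 9.5020)·e^0.031200 = 294.2780 × 1.031692 = 303.6043
Market S$295.71 < fair 303.6043: forward underpriced → reverse cash-and-carry (short the stock, invest proceeds at r, pay the dividends, go long the forward).
Profit at T = |F_mkt − F*| = |295.71 − 303.6043| = S$7.89 per share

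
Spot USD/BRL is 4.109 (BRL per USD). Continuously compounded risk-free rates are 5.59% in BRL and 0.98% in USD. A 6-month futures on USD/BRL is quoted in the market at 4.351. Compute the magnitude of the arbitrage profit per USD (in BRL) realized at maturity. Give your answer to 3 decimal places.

0.146 per USD (in BRL)

Fair futures: F* = S·e^(carry·T), with carry = (r_BRL − r_USD) = 0.0559 − 0.0098 = 0.0461
F* = 4.109 · e^(0.0461 × 6/12) = 4.109 · e^0.023050 = 4.109 × 1.023318 = 4.2048
Market 4.351 > fair 4.2048: forward overpriced → cash-and-carry (buy spot, short the forward).
At maturity, profit = |F_mkt − F*| = |4.351 − 4.2048| = 0.146 per USD (in BRL)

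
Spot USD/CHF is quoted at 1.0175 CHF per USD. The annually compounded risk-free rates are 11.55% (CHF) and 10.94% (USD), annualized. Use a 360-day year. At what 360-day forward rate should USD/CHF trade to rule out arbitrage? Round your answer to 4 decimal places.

By covered interest parity, F = S · (1+r_CHF)^T / (1+r_USD)^T
= 1.0175 × 1.115500 / 1.109400 = 1.0175 × 1.005498
F = 1.0231 CHF per USD

1.0231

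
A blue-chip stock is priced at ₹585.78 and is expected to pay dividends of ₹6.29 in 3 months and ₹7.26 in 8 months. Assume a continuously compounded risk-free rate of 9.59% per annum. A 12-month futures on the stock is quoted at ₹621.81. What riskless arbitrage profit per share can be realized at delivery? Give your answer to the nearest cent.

PV(dividends) I = 6.29·e^(−0.0959·3/12) + 7.26·e^(−0.0959·8/12) = 12.9514
Fair futures F* = (S − I)·e^(rT) = (585.78 − 12.9514)·e^0.095900 = 572.8286 × 1.100649 = 630.4832
Market ₹621.81 < fair 630.4832: forward underpriced → reverse cash-and-carry (short the stock, invest proceeds at r, pay the dividends, go long the forward).
Profit at T = |F_mkt − F*| = |621.81 − 630.4832| = ₹8.67 per share

₹8.67 per share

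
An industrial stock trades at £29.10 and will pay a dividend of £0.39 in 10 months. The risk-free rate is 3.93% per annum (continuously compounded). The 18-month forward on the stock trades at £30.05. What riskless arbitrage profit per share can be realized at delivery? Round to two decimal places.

£0.42 per share

PV(dividends) I = 0.39·e^(−0.0393·10/12) = 0.3774
Fair forward F* = (S − I)·e^(rT) = (29.10 − 0.3774)·e^0.058950 = 28.7226 × 1.060722 = 30.4667
Market £30.05 < fair 30.4667: forward underpriced → reverse cash-and-carry (short the stock, invest proceeds at r, pay the dividends, go long the forward).
Profit at T = |F_mkt − F*| = |30.05 − 30.4667| = £0.42 per share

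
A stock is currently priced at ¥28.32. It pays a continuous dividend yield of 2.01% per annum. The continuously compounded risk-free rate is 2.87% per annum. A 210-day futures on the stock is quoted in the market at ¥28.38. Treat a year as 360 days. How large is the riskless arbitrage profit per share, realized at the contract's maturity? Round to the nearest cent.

¥0.08 per share

Fair futures: F* = S·e^(carry·T), with carry = (r − q) = 0.0287 − 0.0201 = 0.0086
F* = 28.32 · e^(0.0086 × 210/360) = 28.32 · e^0.005017 = 28.32 × 1.005030 = ¥28.4624
Market ¥28.38 < fair ¥28.4624: forward underpriced → reverse cash-and-carry (short spot, go long the forward).
At maturity, profit = |F_mkt − F*| = |28.38 − 28.4624| = ¥0.08 per share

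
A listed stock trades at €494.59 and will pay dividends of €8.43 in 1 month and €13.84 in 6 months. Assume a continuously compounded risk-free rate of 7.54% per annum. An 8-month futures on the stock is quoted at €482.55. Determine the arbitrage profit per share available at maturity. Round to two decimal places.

PV(dividends) I = 8.43·e^(−0.0754·1/12) + 13.84·e^(−0.0754·6/12) = 21.7051
Fair futures F* = (S − I)·e^(rT) = (494.59 − 21.7051)·e^0.050267 = 472.8849 × 1.051552 = 497.2631
Market €482.55 < fair 497.2631: forward underpriced → reverse cash-and-carry (short the stock, invest proceeds at r, pay the dividends, go long the forward).
Profit at T = |F_mkt − F*| = |482.55 − 497.2631| = €14.71 per share

€14.71 per share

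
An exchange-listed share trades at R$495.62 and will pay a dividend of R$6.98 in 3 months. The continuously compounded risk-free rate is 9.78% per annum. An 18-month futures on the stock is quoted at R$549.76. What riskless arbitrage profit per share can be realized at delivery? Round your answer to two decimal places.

R$16.28 per share

PV(dividends) I = 6.98·e^(−0.0978·3/12) = 6.8114
Fair futures F* = (S − I)·e^(rT) = (495.62 − 6.8114)·e^0.146700 = 488.8086 × 1.158007 = 566.0438
Market R$549.76 < fair 566.0438: forward underpriced → reverse cash-and-carry (short the stock, invest proceeds at r, pay the dividends, go long the forward).
Profit at T = |F_mkt − F*| = |549.76 − 566.0438| = R$16.28 per share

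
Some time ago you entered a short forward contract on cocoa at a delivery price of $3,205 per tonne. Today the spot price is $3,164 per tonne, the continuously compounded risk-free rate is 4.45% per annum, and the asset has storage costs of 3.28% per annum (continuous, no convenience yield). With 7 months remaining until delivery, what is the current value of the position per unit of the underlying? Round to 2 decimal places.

Current fair forward for the remaining 7 months: F = S·e^((r + u)·T), (r + u) = 0.0445 + 0.0328 = 0.0773
F = 3164 · e^(0.0773 × 7/12) = 3164 × 1.04612375 = 3309.9355
Value of long forward = (F − K)·e^(−rT) = (3309.9355 − 3205) · e^(−0.0445·7/12)
= 104.9355 × 0.97437569 = 102.25
Short position value = −(long value) = -$102.25

-$102.25 per tonne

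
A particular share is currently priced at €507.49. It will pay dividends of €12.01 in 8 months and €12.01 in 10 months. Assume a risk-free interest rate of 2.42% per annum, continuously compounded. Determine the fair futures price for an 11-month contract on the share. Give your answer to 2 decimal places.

PV(dividends) I = 12.01·e^(−0.0242·8/12) + 12.01·e^(−0.0242·10/12)
I = 11.8178 + 11.7702 = 23.5880
F = (S − I)·e^(rT) = (507.49 − 23.5880) · e^(0.0242·11/12)
= 483.9020 · e^0.022183 = 483.9020 × 1.022431 = €494.76

€494.76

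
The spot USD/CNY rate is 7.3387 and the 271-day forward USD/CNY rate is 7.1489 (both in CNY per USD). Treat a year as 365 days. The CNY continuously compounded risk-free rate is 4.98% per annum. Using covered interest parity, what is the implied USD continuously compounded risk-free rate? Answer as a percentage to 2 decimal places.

F = S·e^((r_CNY − r_USD)T) ⇒ r_USD = r_CNY − ln(F/S)/T
ln(7.1489/7.3387) = -0.026203; /(271/365) = -0.035292
r_USD = 0.0498 + 0.035292 = 0.085092
r_USD = 8.51%

8.51%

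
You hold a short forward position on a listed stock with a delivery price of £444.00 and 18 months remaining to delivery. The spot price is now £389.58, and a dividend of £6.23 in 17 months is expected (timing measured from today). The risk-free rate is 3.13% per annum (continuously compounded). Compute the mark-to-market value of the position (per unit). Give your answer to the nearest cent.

PV(remaining dividends) I = 6.23·e^(−0.0313·17/12) = 5.9598
Current forward F = (S − I)·e^(rT) = (389.58 − 5.9598)·e^(0.0313·18/12) = 383.6202 × 1.048070 = 402.0608
Value (long) = (F − K)·e^(−rT) = (402.0608 − 444.00) × 0.954135 = -40.0157
Short position value = −(long value) = £40.02

£40.02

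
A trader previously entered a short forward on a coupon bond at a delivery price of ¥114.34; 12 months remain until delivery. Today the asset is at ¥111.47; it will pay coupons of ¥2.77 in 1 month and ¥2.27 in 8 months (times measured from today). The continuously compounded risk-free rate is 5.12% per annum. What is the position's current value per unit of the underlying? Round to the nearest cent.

PV(remaining coupons) I = 2.77·e^(−0.0512·1/12) + 2.27·e^(−0.0512·8/12) = 4.9520
Current forward F = (S − I)·e^(rT) = (111.47 − 4.9520)·e^(0.0512·12/12) = 106.5180 × 1.052533 = 112.1137
Value (long) = (F − K)·e^(−rT) = (112.1137 − 114.34) × 0.950089 = -2.1152
Short position value = −(long value) = ¥2.12

¥2.12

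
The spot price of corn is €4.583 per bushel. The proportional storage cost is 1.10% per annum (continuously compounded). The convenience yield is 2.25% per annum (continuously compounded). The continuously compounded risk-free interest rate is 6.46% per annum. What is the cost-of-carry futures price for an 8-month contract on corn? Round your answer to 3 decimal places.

€4.748 per bushel

Net carry = r + u − y = 0.0646 + 0.0110 − 0.0225 = 0.0531
F = S·e^((r+u−y)T) = 4.583 · e^(0.0531 × 8/12) = 4.583 · e^0.035400
= 4.583 × 1.036034 = €4.748 per bushel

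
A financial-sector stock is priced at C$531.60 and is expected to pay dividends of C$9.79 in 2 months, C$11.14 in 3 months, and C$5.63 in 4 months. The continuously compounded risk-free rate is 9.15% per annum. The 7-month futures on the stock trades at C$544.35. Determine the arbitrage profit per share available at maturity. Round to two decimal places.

PV(dividends) I = 9.79·e^(−0.0915·2/12) + 11.14·e^(−0.0915·3/12) + 5.63·e^(−0.0915·4/12) = 25.9908
Fair futures F* = (S − I)·e^(rT) = (531.60 − 25.9908)·e^0.053375 = 505.6092 × 1.054825 = 533.3292
Market C$544.35 > fair 533.3292: forward overpriced → cash-and-carry (borrow at r, buy the stock and collect the dividends, short the forward).
Profit at T = |F_mkt − F*| = |544.35 − 533.3292| = C$11.02 per share

C$11.02 per share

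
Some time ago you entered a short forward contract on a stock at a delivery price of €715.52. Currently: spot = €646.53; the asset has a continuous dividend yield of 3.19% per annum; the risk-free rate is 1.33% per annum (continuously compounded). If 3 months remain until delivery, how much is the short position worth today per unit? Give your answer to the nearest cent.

€71.75

Current fair forward for the remaining 3 months: F = S·e^((r − q)·T), (r − q) = 0.0133 − 0.0319 = -0.0186
F = 646.53 · e^(-0.0186 × 3/12) = 646.53 × 0.995361 = 643.5307
Value of long forward = (F − K)·e^(−rT) = (643.5307 − 715.52) · e^(−0.0133·3/12)
= -71.9893 × 0.996681 = -71.75
Short position value = −(long value) = €71.75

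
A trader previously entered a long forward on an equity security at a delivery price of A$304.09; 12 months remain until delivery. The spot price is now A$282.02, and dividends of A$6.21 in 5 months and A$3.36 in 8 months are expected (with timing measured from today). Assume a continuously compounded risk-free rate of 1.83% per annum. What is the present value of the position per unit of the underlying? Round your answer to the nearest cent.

PV(remaining dividends) I = 6.21·e^(−0.0183·5/12) + 3.36·e^(−0.0183·8/12) = 9.4821
Current forward F = (S − I)·e^(rT) = (282.02 − 9.4821)·e^(0.0183·12/12) = 272.5379 × 1.018468 = 277.5711
Value (long) = (F − K)·e^(−rT) = (277.5711 − 304.09) × 0.981866 = -26.0380
Value = -A$26.04

-A$26.04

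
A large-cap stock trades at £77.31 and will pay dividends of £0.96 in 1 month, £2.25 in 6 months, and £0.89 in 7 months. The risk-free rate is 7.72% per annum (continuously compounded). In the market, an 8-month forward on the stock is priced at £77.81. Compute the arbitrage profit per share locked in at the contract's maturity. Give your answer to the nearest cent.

PV(dividends) I = 0.96·e^(−0.0772·1/12) + 2.25·e^(−0.0772·6/12) + 0.89·e^(−0.0772·7/12) = 3.9695
Fair forward F* = (S − I)·e^(rT) = (77.31 − 3.9695)·e^0.051467 = 73.3405 × 1.052814 = 77.2139
Market £77.81 > fair 77.2139: forward overpriced → cash-and-carry (borrow at r, buy the stock and collect the dividends, short the forward).
Profit at T = |F_mkt − F*| = |77.81 − 77.2139| = £0.60 per share

£0.60 per share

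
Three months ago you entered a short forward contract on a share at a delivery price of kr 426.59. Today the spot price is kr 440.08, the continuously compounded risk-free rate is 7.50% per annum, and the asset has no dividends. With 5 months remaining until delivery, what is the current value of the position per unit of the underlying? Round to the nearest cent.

-kr 26.61

Current fair forward for the remaining 5 months: F = S·e^(r·T), r = 0.0750
F = 440.08 · e^(0.0750 × 5/12) = 440.08 × 1.031743 = 454.0495
Value of long forward = (F − K)·e^(−rT) = (454.0495 − 426.59) · e^(−0.0750·5/12)
= 27.4595 × 0.969233 = 26.61
Short position value = −(long value) = -kr 26.61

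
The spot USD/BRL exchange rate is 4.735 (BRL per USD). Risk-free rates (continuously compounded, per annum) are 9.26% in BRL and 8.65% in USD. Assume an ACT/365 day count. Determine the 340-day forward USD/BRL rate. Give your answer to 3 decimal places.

4.762

F = S·e^((r_BRL − r_USD)T) = 4.735 · e^((0.0926 − 0.0865) × 340/365)
= 4.735 · e^0.005682 = 4.735 × 1.005698
F = 4.762 BRL per USD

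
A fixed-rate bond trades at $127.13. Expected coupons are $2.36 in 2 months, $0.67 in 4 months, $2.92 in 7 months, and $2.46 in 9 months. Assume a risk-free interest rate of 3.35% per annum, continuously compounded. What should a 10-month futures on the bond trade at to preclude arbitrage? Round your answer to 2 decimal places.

$122.22

PV(coupons) I = 2.36·e^(−0.0335·2/12) + 0.67·e^(−0.0335·4/12) + 2.92·e^(−0.0335·7/12) + 2.46·e^(−0.0335·9/12)
I = 2.3469 + 0.6626 + 2.8635 + 2.3990 = 8.2720
F = (S − I)·e^(rT) = (127.13 − 8.2720) · e^(0.0335·10/12)
= 118.8580 · e^0.027917 = 118.8580 × 1.028310 = $122.22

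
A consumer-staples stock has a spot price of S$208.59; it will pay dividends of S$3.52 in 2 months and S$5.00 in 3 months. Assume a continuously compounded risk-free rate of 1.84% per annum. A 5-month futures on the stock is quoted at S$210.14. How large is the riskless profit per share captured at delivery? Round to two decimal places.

PV(dividends) I = 3.52·e^(−0.0184·2/12) + 5.00·e^(−0.0184·3/12) = 8.4863
Fair futures F* = (S − I)·e^(rT) = (208.59 − 8.4863)·e^0.007667 = 200.1037 × 1.007696 = 201.6437
Market S$210.14 > fair 201.6437: forward overpriced → cash-and-carry (borrow at r, buy the stock and collect the dividends, short the forward).
Profit at T = |F_mkt − F*| = |210.14 − 201.6437| = S$8.50 per share

S$8.50 per share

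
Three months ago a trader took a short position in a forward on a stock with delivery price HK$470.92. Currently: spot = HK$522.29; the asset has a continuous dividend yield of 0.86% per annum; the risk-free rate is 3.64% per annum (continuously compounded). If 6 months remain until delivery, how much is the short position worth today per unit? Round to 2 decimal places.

Current fair forward for the remaining 6 months: F = S·e^((r − q)·T), (r − q) = 0.0364 − 0.0086 = 0.0278
F = 522.29 · e^(0.0278 × 6/12) = 522.29 × 1.013997 = 529.6005
Value of long forward = (F − K)·e^(−rT) = (529.6005 − 470.92) · e^(−0.0364·6/12)
= 58.6805 × 0.981965 = 57.62
Short position value = −(long value) = -HK$57.62

-HK$57.62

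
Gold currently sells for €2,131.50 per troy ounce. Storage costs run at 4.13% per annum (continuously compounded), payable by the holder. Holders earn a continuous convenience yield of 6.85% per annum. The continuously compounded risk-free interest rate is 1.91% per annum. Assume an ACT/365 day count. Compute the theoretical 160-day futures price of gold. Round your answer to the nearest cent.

€2,123.95 per troy ounce

Net carry = r + u − y = 0.0191 + 0.0413 − 0.0685 = -0.0081
F = S·e^((r+u−y)T) = 2131.50 · e^(-0.0081 × 160/365) = 2131.50 · e^-0.00355068
= 2131.50 × 0.99645562 = €2,123.95 per troy ounce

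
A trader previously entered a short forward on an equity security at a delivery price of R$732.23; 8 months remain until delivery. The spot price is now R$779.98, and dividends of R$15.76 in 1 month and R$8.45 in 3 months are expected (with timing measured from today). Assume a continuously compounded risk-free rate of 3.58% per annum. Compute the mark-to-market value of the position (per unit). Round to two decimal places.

-R$40.93

PV(remaining dividends) I = 15.76·e^(−0.0358·1/12) + 8.45·e^(−0.0358·3/12) = 24.0878
Current forward F = (S − I)·e^(rT) = (779.98 − 24.0878)·e^(0.0358·8/12) = 755.8922 × 1.024154 = 774.1500
Value (long) = (F − K)·e^(−rT) = (774.1500 − 732.23) × 0.976416 = 40.9314
Short position value = −(long value) = -R$40.93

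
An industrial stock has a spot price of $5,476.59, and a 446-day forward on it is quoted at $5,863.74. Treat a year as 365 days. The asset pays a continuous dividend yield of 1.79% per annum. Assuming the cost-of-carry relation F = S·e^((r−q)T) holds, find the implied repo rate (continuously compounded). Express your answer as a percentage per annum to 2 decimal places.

From F = S·e^((r−q)T): (r − q) = ln(F/S)/T
ln(5863.74/5476.59) = ln(1.070692) = 0.068305
(r − q) = 0.068305 / (446/365) = 0.055900
r = ln(F/S)/T + q = 0.055900 + 0.0179 = 0.073800
r = 7.38%

7.38%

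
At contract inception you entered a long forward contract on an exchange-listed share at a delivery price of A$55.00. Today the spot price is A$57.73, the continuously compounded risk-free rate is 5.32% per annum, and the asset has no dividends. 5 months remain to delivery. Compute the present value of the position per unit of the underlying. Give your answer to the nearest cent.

A$3.94

Current fair forward for the remaining 5 months: F = S·e^(r·T), r = 0.0532
F = 57.73 · e^(0.0532 × 5/12) = 57.73 × 1.022414 = 59.0240
Value of long forward = (F − K)·e^(−rT) = (59.0240 − 55.00) · e^(−0.0532·5/12)
= 4.0240 × 0.978077 = 3.94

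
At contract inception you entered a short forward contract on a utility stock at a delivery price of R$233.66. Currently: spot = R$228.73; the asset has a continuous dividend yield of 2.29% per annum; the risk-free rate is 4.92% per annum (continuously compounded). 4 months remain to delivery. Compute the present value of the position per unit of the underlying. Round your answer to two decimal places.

Current fair forward for the remaining 4 months: F = S·e^((r − q)·T), (r − q) = 0.0492 − 0.0229 = 0.0263
F = 228.73 · e^(0.0263 × 4/12) = 228.73 × 1.008805 = 230.7440
Value of long forward = (F − K)·e^(−rT) = (230.7440 − 233.66) · e^(−0.0492·4/12)
= -2.9160 × 0.983734 = -2.87
Short position value = −(long value) = R$2.87

R$2.87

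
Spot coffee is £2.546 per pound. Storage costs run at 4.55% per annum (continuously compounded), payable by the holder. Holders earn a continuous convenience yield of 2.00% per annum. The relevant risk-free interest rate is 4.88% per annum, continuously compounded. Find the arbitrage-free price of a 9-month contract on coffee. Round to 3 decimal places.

£2.692 per pound

Net carry = r + u − y = 0.0488 + 0.0455 − 0.0200 = 0.0743
F = S·e^((r+u−y)T) = 2.546 · e^(0.0743 × 9/12) = 2.546 · e^0.055725
= 2.546 × 1.057307 = £2.692 per pound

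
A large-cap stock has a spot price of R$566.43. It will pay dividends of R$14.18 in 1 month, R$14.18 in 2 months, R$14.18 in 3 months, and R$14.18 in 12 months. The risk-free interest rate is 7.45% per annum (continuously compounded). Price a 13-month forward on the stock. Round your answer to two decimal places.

R$554.23

PV(dividends) I = 14.18·e^(−0.0745·1/12) + 14.18·e^(−0.0745·2/12) + 14.18·e^(−0.0745·3/12) + 14.18·e^(−0.0745·12/12)
I = 14.0922 + 14.0050 + 13.9183 + 13.1620 = 55.1775
F = (S − I)·e^(rT) = (566.43 − 55.1775) · e^(0.0745·13/12)
= 511.2525 · e^0.080708 = 511.2525 × 1.084054 = R$554.23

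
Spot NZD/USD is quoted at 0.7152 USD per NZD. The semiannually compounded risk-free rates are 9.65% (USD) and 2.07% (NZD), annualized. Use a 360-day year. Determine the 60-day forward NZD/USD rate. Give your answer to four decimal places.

By covered interest parity, F = S · (1+r_USD/2)^(2T) / (1+r_NZD/2)^(2T)
= 0.7152 × 1.015831 / 1.003438 = 0.7152 × 1.012351
F = 0.7240 USD per NZD

0.7240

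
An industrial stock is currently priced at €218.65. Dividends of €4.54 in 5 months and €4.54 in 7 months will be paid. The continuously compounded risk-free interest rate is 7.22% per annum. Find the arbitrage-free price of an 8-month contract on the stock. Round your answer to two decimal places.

€220.24

PV(dividends) I = 4.54·e^(−0.0722·5/12) + 4.54·e^(−0.0722·7/12)
I = 4.4055 + 4.3528 = 8.7583
F = (S − I)·e^(rT) = (218.65 − 8.7583) · e^(0.0722·8/12)
= 209.8917 · e^0.048133 = 209.8917 × 1.049310 = €220.24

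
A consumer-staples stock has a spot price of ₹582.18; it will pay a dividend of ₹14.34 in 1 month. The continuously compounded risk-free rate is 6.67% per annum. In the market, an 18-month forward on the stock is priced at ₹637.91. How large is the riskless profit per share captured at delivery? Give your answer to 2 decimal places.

PV(dividends) I = 14.34·e^(−0.0667·1/12) = 14.2605
Fair forward F* = (S − I)·e^(rT) = (582.18 − 14.2605)·e^0.100050 = 567.9195 × 1.105226 = 627.6794
Market ₹637.91 > fair 627.6794: forward overpriced → cash-and-carry (borrow at r, buy the stock and collect the dividends, short the forward).
Profit at T = |F_mkt − F*| = |637.91 − 627.6794| = ₹10.23 per share

₹10.23 per share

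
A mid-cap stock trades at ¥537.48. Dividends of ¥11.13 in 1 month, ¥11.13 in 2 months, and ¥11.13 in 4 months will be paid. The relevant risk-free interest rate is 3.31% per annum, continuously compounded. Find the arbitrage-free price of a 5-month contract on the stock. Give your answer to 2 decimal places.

¥511.31

PV(dividends) I = 11.13·e^(−0.0331·1/12) + 11.13·e^(−0.0331·2/12) + 11.13·e^(−0.0331·4/12)
I = 11.0993 + 11.0688 + 11.0079 = 33.1760
F = (S − I)·e^(rT) = (537.48 − 33.1760) · e^(0.0331·5/12)
= 504.3040 · e^0.013792 = 504.3040 × 1.013888 = ¥511.31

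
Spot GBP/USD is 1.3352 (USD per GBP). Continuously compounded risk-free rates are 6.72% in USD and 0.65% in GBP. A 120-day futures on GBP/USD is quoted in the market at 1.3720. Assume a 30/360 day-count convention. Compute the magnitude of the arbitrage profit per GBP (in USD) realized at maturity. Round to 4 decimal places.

0.0095 per GBP (in USD)

Fair futures: F* = S·e^(carry·T), with carry = (r_USD − r_GBP) = 0.0672 − 0.0065 = 0.0607
F* = 1.3352 · e^(0.0607 × 120/360) = 1.3352 · e^0.020233 = 1.3352 × 1.020439 = 1.3625
Market 1.3720 > fair 1.3625: forward overpriced → cash-and-carry (buy spot, short the forward).
At maturity, profit = |F_mkt − F*| = |1.3720 − 1.3625| = 0.0095 per GBP (in USD)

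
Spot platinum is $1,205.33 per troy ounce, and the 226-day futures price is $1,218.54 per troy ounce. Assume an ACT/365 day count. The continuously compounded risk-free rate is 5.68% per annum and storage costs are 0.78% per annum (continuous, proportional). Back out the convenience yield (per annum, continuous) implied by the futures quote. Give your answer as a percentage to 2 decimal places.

4.70%

F = S·e^((r+u−y)T) ⇒ (r+u−y) = ln(F/S)/T
ln(1218.54/1205.33) = 0.010900; /T ⇒ 0.017604
y = r + u − ln(F/S)/T = 0.0568 + 0.0078 − 0.017604 = 0.046996
y = 4.70%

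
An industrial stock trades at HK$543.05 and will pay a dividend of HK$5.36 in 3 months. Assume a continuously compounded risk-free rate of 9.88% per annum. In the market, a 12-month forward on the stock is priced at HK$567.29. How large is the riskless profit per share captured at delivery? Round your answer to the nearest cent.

HK$26.38 per share

PV(dividends) I = 5.36·e^(−0.0988·3/12) = 5.2292
Fair forward F* = (S − I)·e^(rT) = (543.05 − 5.2292)·e^0.098800 = 537.8208 × 1.103846 = 593.6713
Market HK$567.29 < fair 593.6713: forward underpriced → reverse cash-and-carry (short the stock, invest proceeds at r, pay the dividends, go long the forward).
Profit at T = |F_mkt − F*| = |567.29 − 593.6713| = HK$26.38 per share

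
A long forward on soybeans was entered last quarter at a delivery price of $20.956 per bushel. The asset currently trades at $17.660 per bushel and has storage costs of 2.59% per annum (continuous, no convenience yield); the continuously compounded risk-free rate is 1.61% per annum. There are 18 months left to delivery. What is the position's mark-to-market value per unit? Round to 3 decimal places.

Current fair forward for the remaining 18 months: F = S·e^((r + u)·T), (r + u) = 0.0161 + 0.0259 = 0.0420
F = 17.660 · e^(0.0420 × 18/12) = 17.660 × 1.065027 = 18.8084
Value of long forward = (F − K)·e^(−rT) = (18.8084 − 20.956) · e^(−0.0161·18/12)
= -2.1476 × 0.976139 = -2.096

-$2.096 per bushel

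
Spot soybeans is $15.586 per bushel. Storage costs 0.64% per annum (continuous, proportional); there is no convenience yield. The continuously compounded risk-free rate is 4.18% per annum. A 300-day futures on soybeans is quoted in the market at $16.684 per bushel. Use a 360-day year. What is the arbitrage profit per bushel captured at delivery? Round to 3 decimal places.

Fair futures: F* = S·e^(carry·T), with carry = (r + u) = 0.0418 + 0.0064 = 0.0482
F* = 15.586 · e^(0.0482 × 300/360) = 15.586 · e^0.040167 = 15.586 × 1.040985 = $16.2248
Market $16.684 > fair $16.2248: forward overpriced → cash-and-carry (buy spot, short the forward).
At maturity, profit = |F_mkt − F*| = |16.684 − 16.2248| = $0.459 per bushel

$0.459 per bushel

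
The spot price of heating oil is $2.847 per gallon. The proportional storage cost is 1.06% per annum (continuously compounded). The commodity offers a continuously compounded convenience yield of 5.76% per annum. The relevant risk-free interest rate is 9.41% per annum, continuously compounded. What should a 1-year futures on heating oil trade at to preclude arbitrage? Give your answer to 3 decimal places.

Net carry = r + u − y = 0.0941 + 0.0106 − 0.0576 = 0.0471
F = S·e^((r+u−y)T) = 2.847 · e^(0.0471 × 1) = 2.847 · e^0.047100
= 2.847 × 1.048227 = $2.984 per gallon

$2.984 per gallon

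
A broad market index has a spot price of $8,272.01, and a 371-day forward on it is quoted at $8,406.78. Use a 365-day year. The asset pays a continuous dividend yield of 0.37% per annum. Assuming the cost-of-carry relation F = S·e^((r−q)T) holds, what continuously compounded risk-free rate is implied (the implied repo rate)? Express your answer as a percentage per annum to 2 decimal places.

1.96%

From F = S·e^((r−q)T): (r − q) = ln(F/S)/T
ln(8406.78/8272.01) = ln(1.016292) = 0.016161
(r − q) = 0.016161 / (371/365) = 0.015900
r = ln(F/S)/T + q = 0.015900 + 0.0037 = 0.019600
r = 1.96%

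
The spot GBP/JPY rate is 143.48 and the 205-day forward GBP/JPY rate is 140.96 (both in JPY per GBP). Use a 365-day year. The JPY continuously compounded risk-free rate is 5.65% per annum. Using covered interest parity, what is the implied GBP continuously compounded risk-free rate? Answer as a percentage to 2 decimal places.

F = S·e^((r_JPY − r_GBP)T) ⇒ r_GBP = r_JPY − ln(F/S)/T
ln(140.96/143.48) = -0.017719; /(205/365) = -0.031548
r_GBP = 0.0565 + 0.031548 = 0.088048
r_GBP = 8.80%

8.80%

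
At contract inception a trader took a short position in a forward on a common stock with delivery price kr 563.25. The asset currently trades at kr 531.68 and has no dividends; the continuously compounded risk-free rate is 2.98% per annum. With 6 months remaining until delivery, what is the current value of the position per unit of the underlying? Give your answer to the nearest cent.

kr 23.24

Current fair forward for the remaining 6 months: F = S·e^(r·T), r = 0.0298
F = 531.68 · e^(0.0298 × 6/12) = 531.68 × 1.015012 = 539.6616
Value of long forward = (F − K)·e^(−rT) = (539.6616 − 563.25) · e^(−0.0298·6/12)
= -23.5884 × 0.985210 = -23.24
Short position value = −(long value) = kr 23.24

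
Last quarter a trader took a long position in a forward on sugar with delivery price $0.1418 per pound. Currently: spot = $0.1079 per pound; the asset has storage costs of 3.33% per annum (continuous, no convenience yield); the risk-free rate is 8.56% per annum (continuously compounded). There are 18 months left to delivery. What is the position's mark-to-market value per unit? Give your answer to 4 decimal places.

-$0.0113 per pound

Current fair forward for the remaining 18 months: F = S·e^((r + u)·T), (r + u) = 0.0856 + 0.0333 = 0.1189
F = 0.1079 · e^(0.1189 × 18/12) = 0.1079 × 1.195244 = 0.1290
Value of long forward = (F − K)·e^(−rT) = (0.1290 − 0.1418) · e^(−0.0856·18/12)
= -0.0128 × 0.879502 = -0.0113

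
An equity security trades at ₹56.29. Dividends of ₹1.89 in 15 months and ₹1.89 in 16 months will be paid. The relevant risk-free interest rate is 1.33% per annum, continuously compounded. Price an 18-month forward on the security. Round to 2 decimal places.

PV(dividends) I = 1.89·e^(−0.0133·15/12) + 1.89·e^(−0.0133·16/12)
I = 1.8588 + 1.8568 = 3.7156
F = (S − I)·e^(rT) = (56.29 − 3.7156) · e^(0.0133·18/12)
= 52.5744 · e^0.019950 = 52.5744 × 1.020150 = ₹53.63

₹53.63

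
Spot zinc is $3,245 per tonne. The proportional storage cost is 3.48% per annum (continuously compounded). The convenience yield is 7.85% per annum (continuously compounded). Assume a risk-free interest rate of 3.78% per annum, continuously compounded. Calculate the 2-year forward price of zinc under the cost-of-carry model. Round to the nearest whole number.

$3,207 per tonne

Net carry = r + u − y = 0.0378 + 0.0348 − 0.0785 = -0.0059
F = S·e^((r+u−y)T) = 3245 · e^(-0.0059 × 2) = 3245 · e^-0.011800
= 3245 × 0.988269 = $3,207 per tonne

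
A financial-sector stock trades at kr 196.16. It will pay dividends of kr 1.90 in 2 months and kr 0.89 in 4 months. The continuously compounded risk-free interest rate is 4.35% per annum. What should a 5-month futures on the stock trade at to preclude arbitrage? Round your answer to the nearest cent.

PV(dividends) I = 1.90·e^(−0.0435·2/12) + 0.89·e^(−0.0435·4/12)
I = 1.8863 + 0.8772 = 2.7635
F = (S − I)·e^(rT) = (196.16 − 2.7635) · e^(0.0435·5/12)
= 193.3965 · e^0.018125 = 193.3965 × 1.018290 = kr 196.93

kr 196.93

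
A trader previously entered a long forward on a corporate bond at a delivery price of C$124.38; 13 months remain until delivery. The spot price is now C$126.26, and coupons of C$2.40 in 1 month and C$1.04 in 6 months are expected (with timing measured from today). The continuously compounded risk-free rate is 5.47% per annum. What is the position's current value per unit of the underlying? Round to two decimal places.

C$5.64

PV(remaining coupons) I = 2.40·e^(−0.0547·1/12) + 1.04·e^(−0.0547·6/12) = 3.4010
Current forward F = (S − I)·e^(rT) = (126.26 − 3.4010)·e^(0.0547·13/12) = 122.8590 × 1.061049 = 130.3594
Value (long) = (F − K)·e^(−rT) = (130.3594 − 124.38) × 0.942463 = 5.6354
Value = C$5.64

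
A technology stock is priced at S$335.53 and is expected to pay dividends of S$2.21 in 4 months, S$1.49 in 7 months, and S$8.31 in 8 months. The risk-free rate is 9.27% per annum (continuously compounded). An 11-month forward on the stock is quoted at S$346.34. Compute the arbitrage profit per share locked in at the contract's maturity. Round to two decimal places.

S$6.57 per share

PV(dividends) I = 2.21·e^(−0.0927·4/12) + 1.49·e^(−0.0927·7/12) + 8.31·e^(−0.0927·8/12) = 11.3663
Fair forward F* = (S − I)·e^(rT) = (335.53 − 11.3663)·e^0.084975 = 324.1637 × 1.088690 = 352.9138
Market S$346.34 < fair 352.9138: forward underpriced → reverse cash-and-carry (short the stock, invest proceeds at r, pay the dividends, go long the forward).
Profit at T = |F_mkt − F*| = |346.34 − 352.9138| = S$6.57 per share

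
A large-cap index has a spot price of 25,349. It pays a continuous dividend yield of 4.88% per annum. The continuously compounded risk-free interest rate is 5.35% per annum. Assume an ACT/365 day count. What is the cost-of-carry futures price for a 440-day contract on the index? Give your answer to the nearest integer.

F = S·e^((r − q)T) = 25349 · e^((0.0535 − 0.0488) × 440/365)
= 25349 · e^0.005666 = 25349 × 1.005682
F = 25,493

25,493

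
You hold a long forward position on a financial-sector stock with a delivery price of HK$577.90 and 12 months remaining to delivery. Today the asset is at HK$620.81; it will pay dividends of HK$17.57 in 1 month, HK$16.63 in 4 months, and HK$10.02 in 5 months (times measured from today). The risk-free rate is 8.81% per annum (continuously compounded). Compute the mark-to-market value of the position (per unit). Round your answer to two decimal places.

PV(remaining dividends) I = 17.57·e^(−0.0881·1/12) + 16.63·e^(−0.0881·4/12) + 10.02·e^(−0.0881·5/12) = 43.2491
Current forward F = (S − I)·e^(rT) = (620.81 − 43.2491)·e^(0.0881·12/12) = 577.5609 × 1.092097 = 630.7525
Value (long) = (F − K)·e^(−rT) = (630.7525 − 577.90) × 0.915669 = 48.3954
Value = HK$48.40

HK$48.40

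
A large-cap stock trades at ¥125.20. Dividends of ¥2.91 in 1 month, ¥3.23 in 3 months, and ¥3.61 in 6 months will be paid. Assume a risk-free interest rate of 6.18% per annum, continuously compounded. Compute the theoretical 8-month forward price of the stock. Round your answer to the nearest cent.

¥120.49

PV(dividends) I = 2.91·e^(−0.0618·1/12) + 3.23·e^(−0.0618·3/12) + 3.61·e^(−0.0618·6/12)
I = 2.8951 + 3.1805 + 3.5002 = 9.5758
F = (S − I)·e^(rT) = (125.20 − 9.5758) · e^(0.0618·8/12)
= 115.6242 · e^0.041200 = 115.6242 × 1.042060 = ¥120.49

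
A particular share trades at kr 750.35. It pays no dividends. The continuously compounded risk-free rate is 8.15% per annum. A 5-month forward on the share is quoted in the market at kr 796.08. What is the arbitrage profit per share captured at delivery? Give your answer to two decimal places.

Fair forward: F* = S·e^(carry·T), with carry = r = 0.0815
F* = 750.35 · e^(0.0815 × 5/12) = 750.35 · e^0.033958 = 750.35 × 1.034541 = kr 776.2678
Market kr 796.08 > fair kr 776.2678: forward overpriced → cash-and-carry (buy spot, short the forward).
At maturity, profit = |F_mkt − F*| = |796.08 − 776.2678| = kr 19.81 per share

kr 19.81 per share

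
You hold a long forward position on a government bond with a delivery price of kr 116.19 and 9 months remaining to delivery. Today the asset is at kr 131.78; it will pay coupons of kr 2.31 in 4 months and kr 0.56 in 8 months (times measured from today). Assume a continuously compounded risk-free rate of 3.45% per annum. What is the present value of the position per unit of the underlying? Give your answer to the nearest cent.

kr 15.73

PV(remaining coupons) I = 2.31·e^(−0.0345·4/12) + 0.56·e^(−0.0345·8/12) = 2.8309
Current forward F = (S − I)·e^(rT) = (131.78 − 2.8309)·e^(0.0345·9/12) = 128.9491 × 1.026213 = 132.3292
Value (long) = (F − K)·e^(−rT) = (132.3292 − 116.19) × 0.974457 = 15.7270
Value = kr 15.73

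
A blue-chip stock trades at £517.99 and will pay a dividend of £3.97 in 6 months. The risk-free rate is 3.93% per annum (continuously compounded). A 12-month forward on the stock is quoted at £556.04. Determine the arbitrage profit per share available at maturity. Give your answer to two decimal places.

£21.34 per share

PV(dividends) I = 3.97·e^(−0.0393·6/12) = 3.8928
Fair forward F* = (S − I)·e^(rT) = (517.99 − 3.8928)·e^0.039300 = 514.0972 × 1.040082 = 534.7032
Market £556.04 > fair 534.7032: forward overpriced → cash-and-carry (borrow at r, buy the stock and collect the dividends, short the forward).
Profit at T = |F_mkt − F*| = |556.04 − 534.7032| = £21.34 per share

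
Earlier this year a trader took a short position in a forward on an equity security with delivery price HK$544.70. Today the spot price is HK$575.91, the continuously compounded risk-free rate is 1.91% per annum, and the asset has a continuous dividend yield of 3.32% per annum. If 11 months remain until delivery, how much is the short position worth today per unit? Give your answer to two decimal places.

Current fair forward for the remaining 11 months: F = S·e^((r − q)·T), (r − q) = 0.0191 − 0.0332 = -0.0141
F = 575.91 · e^(-0.0141 × 11/12) = 575.91 × 0.987158 = 568.5142
Value of long forward = (F − K)·e^(−rT) = (568.5142 − 544.70) · e^(−0.0191·11/12)
= 23.8142 × 0.982644 = 23.40
Short position value = −(long value) = -HK$23.40

-HK$23.40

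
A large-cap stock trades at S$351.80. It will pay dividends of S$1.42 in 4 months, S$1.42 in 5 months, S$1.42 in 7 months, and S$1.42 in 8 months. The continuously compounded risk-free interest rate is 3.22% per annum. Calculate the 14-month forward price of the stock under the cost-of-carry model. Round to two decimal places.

PV(dividends) I = 1.42·e^(−0.0322·4/12) + 1.42·e^(−0.0322·5/12) + 1.42·e^(−0.0322·7/12) + 1.42·e^(−0.0322·8/12)
I = 1.4048 + 1.4011 + 1.3936 + 1.3898 = 5.5893
F = (S − I)·e^(rT) = (351.80 − 5.5893) · e^(0.0322·14/12)
= 346.2107 · e^0.037567 = 346.2107 × 1.038282 = S$359.46

S$359.46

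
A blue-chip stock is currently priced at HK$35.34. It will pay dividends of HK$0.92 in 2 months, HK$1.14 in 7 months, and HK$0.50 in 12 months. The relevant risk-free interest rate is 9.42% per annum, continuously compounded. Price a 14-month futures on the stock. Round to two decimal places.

PV(dividends) I = 0.92·e^(−0.0942·2/12) + 1.14·e^(−0.0942·7/12) + 0.50·e^(−0.0942·12/12)
I = 0.9057 + 1.0790 + 0.4551 = 2.4398
F = (S − I)·e^(rT) = (35.34 − 2.4398) · e^(0.0942·14/12)
= 32.9002 · e^0.109900 = 32.9002 × 1.116166 = HK$36.72

HK$36.72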